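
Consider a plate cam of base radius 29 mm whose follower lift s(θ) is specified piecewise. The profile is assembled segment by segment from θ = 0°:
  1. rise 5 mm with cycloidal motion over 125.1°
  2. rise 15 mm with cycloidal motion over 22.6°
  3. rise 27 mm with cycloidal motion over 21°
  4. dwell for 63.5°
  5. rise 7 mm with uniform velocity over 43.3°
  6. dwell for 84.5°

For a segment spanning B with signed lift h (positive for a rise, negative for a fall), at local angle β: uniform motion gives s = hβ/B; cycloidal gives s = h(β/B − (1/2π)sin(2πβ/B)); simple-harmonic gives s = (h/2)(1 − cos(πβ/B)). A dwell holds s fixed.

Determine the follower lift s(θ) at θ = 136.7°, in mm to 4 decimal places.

seg 1 [0°–125.1°] cycloidal, h=5: full span → s += 5 → s = 5.0000
seg 2 [125.1°–147.7°] cycloidal, h=15: θ=136.7° here. β=11.6, B=22.6. 15·(0.5133 − sin(2π·0.5133)/(2π)) = 7.8980 → s = 12.8980

12.8980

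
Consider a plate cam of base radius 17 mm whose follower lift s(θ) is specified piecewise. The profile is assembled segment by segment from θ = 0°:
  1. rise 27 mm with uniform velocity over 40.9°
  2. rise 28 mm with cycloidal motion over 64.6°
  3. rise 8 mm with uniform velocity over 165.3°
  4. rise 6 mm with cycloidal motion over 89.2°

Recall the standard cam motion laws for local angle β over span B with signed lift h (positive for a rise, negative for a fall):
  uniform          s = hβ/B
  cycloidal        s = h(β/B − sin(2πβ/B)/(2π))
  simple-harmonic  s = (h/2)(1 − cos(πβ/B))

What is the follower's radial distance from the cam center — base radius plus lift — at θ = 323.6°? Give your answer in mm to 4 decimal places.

seg 1 [0°–40.9°] uniform, h=27: full span → s += 27 → s = 27.0000
seg 2 [40.9°–105.5°] cycloidal, h=28: full span → s += 28 → s = 55.0000
seg 3 [105.5°–270.8°] uniform, h=8: full span → s += 8 → s = 63.0000
seg 4 [270.8°–360°] cycloidal, h=6: θ=323.6° here. β=52.8, B=89.2. 6·(0.5919 − sin(2π·0.5919)/(2π)) = 4.0730 → s = 67.0730
radial distance = base radius + s = 17 + 67.0730 = 84.0730

84.0730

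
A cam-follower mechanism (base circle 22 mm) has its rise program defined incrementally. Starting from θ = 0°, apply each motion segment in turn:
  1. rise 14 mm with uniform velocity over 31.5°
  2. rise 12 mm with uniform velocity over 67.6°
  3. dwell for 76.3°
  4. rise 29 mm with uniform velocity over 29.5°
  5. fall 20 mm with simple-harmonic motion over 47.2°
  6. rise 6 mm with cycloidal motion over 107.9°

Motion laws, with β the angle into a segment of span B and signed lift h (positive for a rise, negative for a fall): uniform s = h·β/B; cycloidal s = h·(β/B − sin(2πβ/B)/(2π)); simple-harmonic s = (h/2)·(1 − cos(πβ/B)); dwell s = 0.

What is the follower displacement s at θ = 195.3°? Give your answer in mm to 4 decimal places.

seg 1 [0°–31.5°] uniform, h=14: full span → s += 14 → s = 14.0000
seg 2 [31.5°–99.1°] uniform, h=12: full span → s += 12 → s = 26.0000
seg 3 [99.1°–175.4°] dwell: s stays 26.0000
seg 4 [175.4°–204.9°] uniform, h=29: θ=195.3° here. β=19.9, B=29.5. 29·19.9/29.5 = 19.5627 → s = 45.5627

45.5627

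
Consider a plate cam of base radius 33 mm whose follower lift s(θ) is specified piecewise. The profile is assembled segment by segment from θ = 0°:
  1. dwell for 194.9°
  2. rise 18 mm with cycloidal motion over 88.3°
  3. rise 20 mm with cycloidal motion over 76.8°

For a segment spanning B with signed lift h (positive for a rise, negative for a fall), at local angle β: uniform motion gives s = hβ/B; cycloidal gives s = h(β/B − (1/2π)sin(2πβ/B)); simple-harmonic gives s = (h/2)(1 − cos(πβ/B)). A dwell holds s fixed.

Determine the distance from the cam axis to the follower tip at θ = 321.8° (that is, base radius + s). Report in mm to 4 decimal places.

seg 1 [0°–194.9°] dwell: s stays 0.0000
seg 2 [194.9°–283.2°] cycloidal, h=18: full span → s += 18 → s = 18.0000
seg 3 [283.2°–360°] cycloidal, h=20: θ=321.8° here. β=38.6, B=76.8. 20·(0.5026 − sin(2π·0.5026)/(2π)) = 10.1042 → s = 28.1042
radial distance = base radius + s = 33 + 28.1042 = 61.1042

61.1042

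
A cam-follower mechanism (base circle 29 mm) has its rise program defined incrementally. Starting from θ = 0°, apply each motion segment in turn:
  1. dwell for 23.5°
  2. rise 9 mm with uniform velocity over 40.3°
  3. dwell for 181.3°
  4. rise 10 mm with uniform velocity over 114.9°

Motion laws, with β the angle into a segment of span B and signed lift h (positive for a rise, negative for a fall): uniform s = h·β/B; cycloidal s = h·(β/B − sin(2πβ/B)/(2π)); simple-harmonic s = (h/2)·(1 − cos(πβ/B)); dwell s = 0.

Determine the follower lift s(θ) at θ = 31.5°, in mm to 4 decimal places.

seg 1 [0°–23.5°] dwell: s stays 0.0000
seg 2 [23.5°–63.8°] uniform, h=9: θ=31.5° here. β=8, B=40.3. 9·8/40.3 = 1.7866 → s = 1.7866

1.7866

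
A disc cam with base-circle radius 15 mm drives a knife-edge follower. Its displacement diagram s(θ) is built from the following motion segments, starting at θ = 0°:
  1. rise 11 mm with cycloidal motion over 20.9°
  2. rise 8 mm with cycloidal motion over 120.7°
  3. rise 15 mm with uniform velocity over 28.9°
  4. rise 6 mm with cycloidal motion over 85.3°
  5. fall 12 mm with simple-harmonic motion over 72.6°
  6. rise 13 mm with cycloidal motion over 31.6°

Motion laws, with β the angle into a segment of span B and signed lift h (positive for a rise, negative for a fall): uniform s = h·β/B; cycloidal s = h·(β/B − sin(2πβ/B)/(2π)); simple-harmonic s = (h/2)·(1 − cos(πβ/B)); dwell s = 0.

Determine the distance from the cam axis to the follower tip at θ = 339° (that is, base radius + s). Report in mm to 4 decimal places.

seg 1 [0°–20.9°] cycloidal, h=11: full span → s += 11 → s = 11.0000
seg 2 [20.9°–141.6°] cycloidal, h=8: full span → s += 8 → s = 19.0000
seg 3 [141.6°–170.5°] uniform, h=15: full span → s += 15 → s = 34.0000
seg 4 [170.5°–255.8°] cycloidal, h=6: full span → s += 6 → s = 40.0000
seg 5 [255.8°–328.4°] simple-harmonic, h=-12: full span → s += -12 → s = 28.0000
seg 6 [328.4°–360°] cycloidal, h=13: θ=339° here. β=10.6, B=31.6. 13·(0.3354 − sin(2π·0.3354)/(2π)) = 2.5828 → s = 30.5828
radial distance = base radius + s = 15 + 30.5828 = 45.5828

45.5828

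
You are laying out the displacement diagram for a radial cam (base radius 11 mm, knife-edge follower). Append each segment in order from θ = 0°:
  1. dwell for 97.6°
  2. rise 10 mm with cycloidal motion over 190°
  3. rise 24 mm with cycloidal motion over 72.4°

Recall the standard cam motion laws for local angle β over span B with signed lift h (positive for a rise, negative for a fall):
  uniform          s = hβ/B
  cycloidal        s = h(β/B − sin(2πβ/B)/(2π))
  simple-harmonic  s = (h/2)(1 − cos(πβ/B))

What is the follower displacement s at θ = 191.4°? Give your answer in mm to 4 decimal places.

seg 1 [0°–97.6°] dwell: s stays 0.0000
seg 2 [97.6°–287.6°] cycloidal, h=10: θ=191.4° here. β=93.8, B=190. 10·(0.4937 − sin(2π·0.4937)/(2π)) = 4.8737 → s = 4.8737

4.8737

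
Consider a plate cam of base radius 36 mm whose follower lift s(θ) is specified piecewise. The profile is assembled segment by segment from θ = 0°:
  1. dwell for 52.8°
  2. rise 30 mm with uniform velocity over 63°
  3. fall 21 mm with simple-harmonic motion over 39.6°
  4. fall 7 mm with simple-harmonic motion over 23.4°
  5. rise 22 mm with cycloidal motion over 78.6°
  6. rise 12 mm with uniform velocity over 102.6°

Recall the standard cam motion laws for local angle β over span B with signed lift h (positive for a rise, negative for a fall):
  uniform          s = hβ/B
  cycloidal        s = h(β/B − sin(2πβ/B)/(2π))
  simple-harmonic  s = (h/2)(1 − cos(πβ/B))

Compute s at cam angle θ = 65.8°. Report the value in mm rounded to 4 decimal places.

seg 1 [0°–52.8°] dwell: s stays 0.0000
seg 2 [52.8°–115.8°] uniform, h=30: θ=65.8° here. β=13, B=63. 30·13/63 = 6.1905 → s = 6.1905

6.1905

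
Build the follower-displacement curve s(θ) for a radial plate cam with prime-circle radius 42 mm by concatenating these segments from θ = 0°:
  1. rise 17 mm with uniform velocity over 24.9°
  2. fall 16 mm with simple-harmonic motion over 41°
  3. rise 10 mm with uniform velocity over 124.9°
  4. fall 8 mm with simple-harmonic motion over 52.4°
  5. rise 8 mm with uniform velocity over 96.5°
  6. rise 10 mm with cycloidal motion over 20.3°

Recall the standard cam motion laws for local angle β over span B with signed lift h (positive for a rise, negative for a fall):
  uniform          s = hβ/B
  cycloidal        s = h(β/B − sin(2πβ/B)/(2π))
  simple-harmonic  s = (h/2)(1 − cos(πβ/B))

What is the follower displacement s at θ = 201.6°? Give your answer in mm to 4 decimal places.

seg 1 [0°–24.9°] uniform, h=17: full span → s += 17 → s = 17.0000
seg 2 [24.9°–65.9°] simple-harmonic, h=-16: full span → s += -16 → s = 1.0000
seg 3 [65.9°–190.8°] uniform, h=10: full span → s += 10 → s = 11.0000
seg 4 [190.8°–243.2°] simple-harmonic, h=-8: θ=201.6° here. β=10.8, B=52.4. -8/2·(1 − cos(π·0.2061)) = -0.8096 → s = 10.1904

10.1904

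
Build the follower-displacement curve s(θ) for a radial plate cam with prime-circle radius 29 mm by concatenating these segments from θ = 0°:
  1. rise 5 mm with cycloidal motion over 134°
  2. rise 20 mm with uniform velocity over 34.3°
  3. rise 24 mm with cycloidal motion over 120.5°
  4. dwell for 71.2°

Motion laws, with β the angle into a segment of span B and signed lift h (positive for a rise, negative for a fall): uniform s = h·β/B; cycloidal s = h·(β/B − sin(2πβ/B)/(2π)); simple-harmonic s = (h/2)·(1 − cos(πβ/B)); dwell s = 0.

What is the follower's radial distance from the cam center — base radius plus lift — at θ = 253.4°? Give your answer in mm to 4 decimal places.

seg 1 [0°–134°] cycloidal, h=5: full span → s += 5 → s = 5.0000
seg 2 [134°–168.3°] uniform, h=20: full span → s += 20 → s = 25.0000
seg 3 [168.3°–288.8°] cycloidal, h=24: θ=253.4° here. β=85.1, B=120.5. 24·(0.7062 − sin(2π·0.7062)/(2π)) = 20.6255 → s = 45.6255
radial distance = base radius + s = 29 + 45.6255 = 74.6255

74.6255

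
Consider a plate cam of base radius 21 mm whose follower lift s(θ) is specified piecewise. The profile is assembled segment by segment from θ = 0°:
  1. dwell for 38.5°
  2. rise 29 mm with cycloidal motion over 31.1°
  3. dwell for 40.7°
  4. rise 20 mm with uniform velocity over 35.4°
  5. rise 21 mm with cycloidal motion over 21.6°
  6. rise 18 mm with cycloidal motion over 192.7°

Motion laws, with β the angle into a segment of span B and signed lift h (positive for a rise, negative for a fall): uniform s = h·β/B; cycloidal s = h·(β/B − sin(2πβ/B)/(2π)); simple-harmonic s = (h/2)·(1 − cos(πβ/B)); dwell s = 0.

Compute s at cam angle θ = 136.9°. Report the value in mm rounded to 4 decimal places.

seg 1 [0°–38.5°] dwell: s stays 0.0000
seg 2 [38.5°–69.6°] cycloidal, h=29: full span → s += 29 → s = 29.0000
seg 3 [69.6°–110.3°] dwell: s stays 29.0000
seg 4 [110.3°–145.7°] uniform, h=20: θ=136.9° here. β=26.6, B=35.4. 20·26.6/35.4 = 15.0282 → s = 44.0282

44.0282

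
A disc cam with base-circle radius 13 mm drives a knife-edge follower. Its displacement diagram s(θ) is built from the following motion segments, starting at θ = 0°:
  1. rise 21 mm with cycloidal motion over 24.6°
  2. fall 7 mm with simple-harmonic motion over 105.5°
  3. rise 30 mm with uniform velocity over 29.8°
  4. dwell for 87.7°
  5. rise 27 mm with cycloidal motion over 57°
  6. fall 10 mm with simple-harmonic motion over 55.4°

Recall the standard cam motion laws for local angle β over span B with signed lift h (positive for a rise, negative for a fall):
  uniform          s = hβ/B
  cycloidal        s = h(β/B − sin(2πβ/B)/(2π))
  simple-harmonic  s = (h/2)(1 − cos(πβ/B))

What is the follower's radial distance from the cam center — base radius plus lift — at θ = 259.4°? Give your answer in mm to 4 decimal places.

seg 1 [0°–24.6°] cycloidal, h=21: full span → s += 21 → s = 21.0000
seg 2 [24.6°–130.1°] simple-harmonic, h=-7: full span → s += -7 → s = 14.0000
seg 3 [130.1°–159.9°] uniform, h=30: full span → s += 30 → s = 44.0000
seg 4 [159.9°–247.6°] dwell: s stays 44.0000
seg 5 [247.6°–304.6°] cycloidal, h=27: θ=259.4° here. β=11.8, B=57. 27·(0.2070 − sin(2π·0.2070)/(2π)) = 1.4480 → s = 45.4480
radial distance = base radius + s = 13 + 45.4480 = 58.4480

58.4480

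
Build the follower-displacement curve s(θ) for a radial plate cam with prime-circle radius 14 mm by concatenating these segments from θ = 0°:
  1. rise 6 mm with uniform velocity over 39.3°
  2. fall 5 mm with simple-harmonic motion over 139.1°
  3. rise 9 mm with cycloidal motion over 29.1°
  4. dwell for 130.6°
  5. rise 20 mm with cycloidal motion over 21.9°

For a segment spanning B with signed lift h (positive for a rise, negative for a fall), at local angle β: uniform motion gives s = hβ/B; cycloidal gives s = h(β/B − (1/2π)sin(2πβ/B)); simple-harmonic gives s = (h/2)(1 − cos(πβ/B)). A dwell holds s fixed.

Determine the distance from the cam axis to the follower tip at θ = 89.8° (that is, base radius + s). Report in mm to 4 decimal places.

seg 1 [0°–39.3°] uniform, h=6: full span → s += 6 → s = 6.0000
seg 2 [39.3°–178.4°] simple-harmonic, h=-5: θ=89.8° here. β=50.5, B=139.1. -5/2·(1 − cos(π·0.3630)) = -1.4573 → s = 4.5427
radial distance = base radius + s = 14 + 4.5427 = 18.5427

18.5427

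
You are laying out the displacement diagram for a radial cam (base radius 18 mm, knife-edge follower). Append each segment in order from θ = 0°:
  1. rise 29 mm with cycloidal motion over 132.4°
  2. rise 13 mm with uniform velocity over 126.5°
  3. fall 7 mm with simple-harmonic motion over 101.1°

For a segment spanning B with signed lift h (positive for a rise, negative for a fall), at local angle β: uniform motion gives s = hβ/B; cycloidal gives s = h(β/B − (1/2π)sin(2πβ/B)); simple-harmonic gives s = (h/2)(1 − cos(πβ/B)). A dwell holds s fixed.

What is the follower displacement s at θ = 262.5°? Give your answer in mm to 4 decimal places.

seg 1 [0°–132.4°] cycloidal, h=29: full span → s += 29 → s = 29.0000
seg 2 [132.4°–258.9°] uniform, h=13: full span → s += 13 → s = 42.0000
seg 3 [258.9°–360°] simple-harmonic, h=-7: θ=262.5° here. β=3.6, B=101.1. -7/2·(1 − cos(π·0.0356)) = -0.0219 → s = 41.9781

41.9781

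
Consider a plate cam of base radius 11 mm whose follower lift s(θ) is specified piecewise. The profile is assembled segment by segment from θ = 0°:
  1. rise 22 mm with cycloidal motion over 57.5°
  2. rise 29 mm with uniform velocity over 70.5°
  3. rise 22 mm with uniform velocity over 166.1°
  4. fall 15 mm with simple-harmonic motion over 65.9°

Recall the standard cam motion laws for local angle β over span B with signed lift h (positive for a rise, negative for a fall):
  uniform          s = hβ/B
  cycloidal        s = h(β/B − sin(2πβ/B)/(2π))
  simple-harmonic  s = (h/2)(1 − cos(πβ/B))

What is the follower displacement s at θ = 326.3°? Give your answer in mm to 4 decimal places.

seg 1 [0°–57.5°] cycloidal, h=22: full span → s += 22 → s = 22.0000
seg 2 [57.5°–128°] uniform, h=29: full span → s += 29 → s = 51.0000
seg 3 [128°–294.1°] uniform, h=22: full span → s += 22 → s = 73.0000
seg 4 [294.1°–360°] simple-harmonic, h=-15: θ=326.3° here. β=32.2, B=65.9. -15/2·(1 − cos(π·0.4886)) = -7.2319 → s = 65.7681

65.7681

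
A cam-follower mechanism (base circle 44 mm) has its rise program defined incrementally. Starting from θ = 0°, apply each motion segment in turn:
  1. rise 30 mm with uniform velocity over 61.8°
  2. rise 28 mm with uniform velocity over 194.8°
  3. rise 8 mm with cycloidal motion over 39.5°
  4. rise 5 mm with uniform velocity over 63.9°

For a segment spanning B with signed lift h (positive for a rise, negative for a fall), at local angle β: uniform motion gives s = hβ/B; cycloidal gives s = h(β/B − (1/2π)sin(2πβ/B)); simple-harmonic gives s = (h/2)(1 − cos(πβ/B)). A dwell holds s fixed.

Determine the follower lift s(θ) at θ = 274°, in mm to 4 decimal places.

seg 1 [0°–61.8°] uniform, h=30: full span → s += 30 → s = 30.0000
seg 2 [61.8°–256.6°] uniform, h=28: full span → s += 28 → s = 58.0000
seg 3 [256.6°–296.1°] cycloidal, h=8: θ=274° here. β=17.4, B=39.5. 8·(0.4405 − sin(2π·0.4405)/(2π)) = 3.0591 → s = 61.0591

61.0591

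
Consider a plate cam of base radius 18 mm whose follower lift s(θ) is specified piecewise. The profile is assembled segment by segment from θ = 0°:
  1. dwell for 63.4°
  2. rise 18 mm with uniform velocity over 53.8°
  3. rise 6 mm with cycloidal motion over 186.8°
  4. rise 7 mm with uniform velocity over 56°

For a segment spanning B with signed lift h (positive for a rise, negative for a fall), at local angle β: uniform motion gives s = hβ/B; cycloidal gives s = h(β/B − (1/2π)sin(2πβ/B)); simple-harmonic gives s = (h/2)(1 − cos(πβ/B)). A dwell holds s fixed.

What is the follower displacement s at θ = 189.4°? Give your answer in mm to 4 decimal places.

seg 1 [0°–63.4°] dwell: s stays 0.0000
seg 2 [63.4°–117.2°] uniform, h=18: full span → s += 18 → s = 18.0000
seg 3 [117.2°–304°] cycloidal, h=6: θ=189.4° here. β=72.2, B=186.8. 6·(0.3865 − sin(2π·0.3865)/(2π)) = 1.6944 → s = 19.6944

19.6944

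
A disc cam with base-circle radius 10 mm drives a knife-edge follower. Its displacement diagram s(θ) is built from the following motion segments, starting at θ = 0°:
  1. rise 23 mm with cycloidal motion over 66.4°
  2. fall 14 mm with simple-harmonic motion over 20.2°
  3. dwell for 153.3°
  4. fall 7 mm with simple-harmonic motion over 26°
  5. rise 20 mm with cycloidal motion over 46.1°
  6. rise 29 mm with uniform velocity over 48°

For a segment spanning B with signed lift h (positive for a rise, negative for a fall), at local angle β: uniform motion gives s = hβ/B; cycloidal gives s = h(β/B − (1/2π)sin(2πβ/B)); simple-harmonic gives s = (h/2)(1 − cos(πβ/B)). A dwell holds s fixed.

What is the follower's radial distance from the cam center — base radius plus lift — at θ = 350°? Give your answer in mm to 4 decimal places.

seg 1 [0°–66.4°] cycloidal, h=23: full span → s += 23 → s = 23.0000
seg 2 [66.4°–86.6°] simple-harmonic, h=-14: full span → s += -14 → s = 9.0000
seg 3 [86.6°–239.9°] dwell: s stays 9.0000
seg 4 [239.9°–265.9°] simple-harmonic, h=-7: full span → s += -7 → s = 2.0000
seg 5 [265.9°–312°] cycloidal, h=20: full span → s += 20 → s = 22.0000
seg 6 [312°–360°] uniform, h=29: θ=350° here. β=38, B=48. 29·38/48 = 22.9583 → s = 44.9583
radial distance = base radius + s = 10 + 44.9583 = 54.9583

54.9583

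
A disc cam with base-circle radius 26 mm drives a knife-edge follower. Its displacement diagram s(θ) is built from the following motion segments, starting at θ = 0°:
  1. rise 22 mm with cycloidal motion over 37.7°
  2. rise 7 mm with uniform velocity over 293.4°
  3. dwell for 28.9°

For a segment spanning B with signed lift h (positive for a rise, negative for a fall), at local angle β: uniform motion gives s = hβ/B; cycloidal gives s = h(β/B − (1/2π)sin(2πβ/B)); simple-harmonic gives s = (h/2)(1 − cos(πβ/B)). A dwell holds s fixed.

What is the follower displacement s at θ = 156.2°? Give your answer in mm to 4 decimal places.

seg 1 [0°–37.7°] cycloidal, h=22: full span → s += 22 → s = 22.0000
seg 2 [37.7°–331.1°] uniform, h=7: θ=156.2° here. β=118.5, B=293.4. 7·118.5/293.4 = 2.8272 → s = 24.8272

24.8272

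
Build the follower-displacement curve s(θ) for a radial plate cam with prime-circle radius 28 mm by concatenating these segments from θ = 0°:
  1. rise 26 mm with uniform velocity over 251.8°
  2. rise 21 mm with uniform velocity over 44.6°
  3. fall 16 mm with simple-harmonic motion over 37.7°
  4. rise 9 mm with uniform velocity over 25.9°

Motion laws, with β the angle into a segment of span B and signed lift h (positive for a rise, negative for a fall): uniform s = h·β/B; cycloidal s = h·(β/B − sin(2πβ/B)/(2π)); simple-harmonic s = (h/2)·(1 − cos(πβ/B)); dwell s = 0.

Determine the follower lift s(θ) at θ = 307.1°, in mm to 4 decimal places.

seg 1 [0°–251.8°] uniform, h=26: full span → s += 26 → s = 26.0000
seg 2 [251.8°–296.4°] uniform, h=21: full span → s += 21 → s = 47.0000
seg 3 [296.4°–334.1°] simple-harmonic, h=-16: θ=307.1° here. β=10.7, B=37.7. -16/2·(1 − cos(π·0.2838)) = -2.9749 → s = 44.0251

44.0251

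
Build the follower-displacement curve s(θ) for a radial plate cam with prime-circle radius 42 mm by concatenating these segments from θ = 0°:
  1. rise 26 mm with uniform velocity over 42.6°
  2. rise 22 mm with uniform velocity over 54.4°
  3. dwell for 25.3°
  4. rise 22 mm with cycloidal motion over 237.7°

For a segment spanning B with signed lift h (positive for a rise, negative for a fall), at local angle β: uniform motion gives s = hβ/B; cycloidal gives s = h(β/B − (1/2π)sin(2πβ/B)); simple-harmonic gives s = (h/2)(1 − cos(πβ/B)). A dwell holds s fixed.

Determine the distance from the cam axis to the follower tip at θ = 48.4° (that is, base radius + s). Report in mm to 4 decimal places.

seg 1 [0°–42.6°] uniform, h=26: full span → s += 26 → s = 26.0000
seg 2 [42.6°–97°] uniform, h=22: θ=48.4° here. β=5.8, B=54.4. 22·5.8/54.4 = 2.3456 → s = 28.3456
radial distance = base radius + s = 42 + 28.3456 = 70.3456

70.3456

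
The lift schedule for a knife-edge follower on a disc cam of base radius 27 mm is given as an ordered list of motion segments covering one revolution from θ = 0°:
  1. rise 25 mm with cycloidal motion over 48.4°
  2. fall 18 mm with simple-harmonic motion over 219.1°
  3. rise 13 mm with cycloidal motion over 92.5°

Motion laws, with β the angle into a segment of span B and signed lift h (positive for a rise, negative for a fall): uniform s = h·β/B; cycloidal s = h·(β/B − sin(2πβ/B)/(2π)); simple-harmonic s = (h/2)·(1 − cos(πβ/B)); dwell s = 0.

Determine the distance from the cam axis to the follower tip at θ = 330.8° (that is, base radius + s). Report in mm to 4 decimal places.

seg 1 [0°–48.4°] cycloidal, h=25: full span → s += 25 → s = 25.0000
seg 2 [48.4°–267.5°] simple-harmonic, h=-18: full span → s += -18 → s = 7.0000
seg 3 [267.5°–360°] cycloidal, h=13: θ=330.8° here. β=63.3, B=92.5. 13·(0.6843 − sin(2π·0.6843)/(2π)) = 10.7916 → s = 17.7916
radial distance = base radius + s = 27 + 17.7916 = 44.7916

44.7916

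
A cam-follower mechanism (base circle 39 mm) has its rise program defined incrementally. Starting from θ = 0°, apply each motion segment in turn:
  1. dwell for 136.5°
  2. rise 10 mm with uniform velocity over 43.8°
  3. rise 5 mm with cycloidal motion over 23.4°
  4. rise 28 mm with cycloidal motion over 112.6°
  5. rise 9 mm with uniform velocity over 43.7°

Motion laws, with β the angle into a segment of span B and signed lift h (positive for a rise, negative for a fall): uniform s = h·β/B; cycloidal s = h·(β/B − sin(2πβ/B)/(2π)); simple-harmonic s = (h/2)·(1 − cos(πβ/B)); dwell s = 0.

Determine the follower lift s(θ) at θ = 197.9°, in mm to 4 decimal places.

seg 1 [0°–136.5°] dwell: s stays 0.0000
seg 2 [136.5°–180.3°] uniform, h=10: full span → s += 10 → s = 10.0000
seg 3 [180.3°–203.7°] cycloidal, h=5: θ=197.9° here. β=17.6, B=23.4. 5·(0.7521 − sin(2π·0.7521)/(2π)) = 4.5564 → s = 14.5564

14.5564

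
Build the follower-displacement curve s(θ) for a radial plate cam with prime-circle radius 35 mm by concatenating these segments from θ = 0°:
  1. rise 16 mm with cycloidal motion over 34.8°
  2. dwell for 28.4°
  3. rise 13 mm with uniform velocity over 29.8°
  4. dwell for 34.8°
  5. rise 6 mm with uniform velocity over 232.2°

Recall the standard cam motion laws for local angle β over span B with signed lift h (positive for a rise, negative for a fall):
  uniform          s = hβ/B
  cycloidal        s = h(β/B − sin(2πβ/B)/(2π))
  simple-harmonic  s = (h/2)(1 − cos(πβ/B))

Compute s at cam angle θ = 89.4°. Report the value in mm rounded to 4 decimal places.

seg 1 [0°–34.8°] cycloidal, h=16: full span → s += 16 → s = 16.0000
seg 2 [34.8°–63.2°] dwell: s stays 16.0000
seg 3 [63.2°–93°] uniform, h=13: θ=89.4° here. β=26.2, B=29.8. 13·26.2/29.8 = 11.4295 → s = 27.4295

27.4295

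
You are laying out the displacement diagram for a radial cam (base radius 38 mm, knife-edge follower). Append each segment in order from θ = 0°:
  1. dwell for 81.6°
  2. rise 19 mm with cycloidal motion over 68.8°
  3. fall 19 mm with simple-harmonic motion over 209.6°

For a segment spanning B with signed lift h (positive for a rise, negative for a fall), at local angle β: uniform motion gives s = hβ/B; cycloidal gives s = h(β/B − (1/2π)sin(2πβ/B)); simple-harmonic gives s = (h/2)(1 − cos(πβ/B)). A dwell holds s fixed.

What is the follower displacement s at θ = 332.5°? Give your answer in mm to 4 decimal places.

seg 1 [0°–81.6°] dwell: s stays 0.0000
seg 2 [81.6°–150.4°] cycloidal, h=19: full span → s += 19 → s = 19.0000
seg 3 [150.4°–360°] simple-harmonic, h=-19: θ=332.5° here. β=182.1, B=209.6. -19/2·(1 − cos(π·0.8688)) = -18.2044 → s = 0.7956

0.7956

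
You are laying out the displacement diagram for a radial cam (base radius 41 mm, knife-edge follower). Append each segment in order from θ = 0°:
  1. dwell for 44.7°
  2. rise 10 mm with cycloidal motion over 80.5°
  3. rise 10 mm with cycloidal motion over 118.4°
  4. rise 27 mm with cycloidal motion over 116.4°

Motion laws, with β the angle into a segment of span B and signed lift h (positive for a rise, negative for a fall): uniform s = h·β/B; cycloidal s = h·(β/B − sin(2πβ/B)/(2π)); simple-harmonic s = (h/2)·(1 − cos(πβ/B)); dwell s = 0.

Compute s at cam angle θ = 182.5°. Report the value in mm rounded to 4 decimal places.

seg 1 [0°–44.7°] dwell: s stays 0.0000
seg 2 [44.7°–125.2°] cycloidal, h=10: full span → s += 10 → s = 10.0000
seg 3 [125.2°–243.6°] cycloidal, h=10: θ=182.5° here. β=57.3, B=118.4. 10·(0.4840 − sin(2π·0.4840)/(2π)) = 4.6793 → s = 14.6793

14.6793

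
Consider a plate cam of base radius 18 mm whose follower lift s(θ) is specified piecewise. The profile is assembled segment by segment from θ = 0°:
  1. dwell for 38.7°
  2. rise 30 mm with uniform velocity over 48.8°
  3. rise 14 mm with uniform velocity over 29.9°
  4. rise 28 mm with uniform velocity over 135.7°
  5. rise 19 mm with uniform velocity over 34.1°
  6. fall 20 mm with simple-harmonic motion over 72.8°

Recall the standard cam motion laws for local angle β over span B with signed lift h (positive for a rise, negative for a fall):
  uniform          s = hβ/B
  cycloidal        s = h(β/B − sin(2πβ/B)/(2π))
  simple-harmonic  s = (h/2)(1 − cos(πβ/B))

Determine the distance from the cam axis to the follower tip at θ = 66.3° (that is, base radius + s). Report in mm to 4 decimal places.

seg 1 [0°–38.7°] dwell: s stays 0.0000
seg 2 [38.7°–87.5°] uniform, h=30: θ=66.3° here. β=27.6, B=48.8. 30·27.6/48.8 = 16.9672 → s = 16.9672
radial distance = base radius + s = 18 + 16.9672 = 34.9672

34.9672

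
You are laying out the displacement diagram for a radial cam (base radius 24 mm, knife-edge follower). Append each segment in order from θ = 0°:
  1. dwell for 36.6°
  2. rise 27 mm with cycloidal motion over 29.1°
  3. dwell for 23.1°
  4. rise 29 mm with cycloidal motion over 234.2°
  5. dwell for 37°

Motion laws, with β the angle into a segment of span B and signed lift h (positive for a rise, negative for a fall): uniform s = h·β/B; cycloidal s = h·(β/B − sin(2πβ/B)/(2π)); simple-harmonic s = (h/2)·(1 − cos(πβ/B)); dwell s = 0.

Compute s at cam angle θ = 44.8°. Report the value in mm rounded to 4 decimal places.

seg 1 [0°–36.6°] dwell: s stays 0.0000
seg 2 [36.6°–65.7°] cycloidal, h=27: θ=44.8° here. β=8.2, B=29.1. 27·(0.2818 − sin(2π·0.2818)/(2π)) = 3.3965 → s = 3.3965

3.3965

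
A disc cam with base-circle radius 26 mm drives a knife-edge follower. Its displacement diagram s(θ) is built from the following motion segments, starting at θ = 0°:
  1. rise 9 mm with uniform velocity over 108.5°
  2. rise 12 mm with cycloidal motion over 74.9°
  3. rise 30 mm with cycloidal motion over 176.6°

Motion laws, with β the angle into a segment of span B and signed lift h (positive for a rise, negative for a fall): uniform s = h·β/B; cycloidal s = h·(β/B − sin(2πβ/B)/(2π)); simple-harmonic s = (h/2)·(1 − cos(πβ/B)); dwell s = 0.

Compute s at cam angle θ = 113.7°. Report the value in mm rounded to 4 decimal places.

seg 1 [0°–108.5°] uniform, h=9: full span → s += 9 → s = 9.0000
seg 2 [108.5°–183.4°] cycloidal, h=12: θ=113.7° here. β=5.2, B=74.9. 12·(0.0694 − sin(2π·0.0694)/(2π)) = 0.0262 → s = 9.0262

9.0262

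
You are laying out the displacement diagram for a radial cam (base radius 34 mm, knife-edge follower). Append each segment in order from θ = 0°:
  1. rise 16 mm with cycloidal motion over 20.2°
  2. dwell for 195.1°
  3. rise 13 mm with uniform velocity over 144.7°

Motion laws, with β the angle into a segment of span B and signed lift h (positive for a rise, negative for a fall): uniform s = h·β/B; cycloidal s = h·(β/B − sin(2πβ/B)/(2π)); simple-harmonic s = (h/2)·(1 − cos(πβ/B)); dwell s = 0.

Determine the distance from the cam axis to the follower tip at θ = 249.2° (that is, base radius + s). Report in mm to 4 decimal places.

seg 1 [0°–20.2°] cycloidal, h=16: full span → s += 16 → s = 16.0000
seg 2 [20.2°–215.3°] dwell: s stays 16.0000
seg 3 [215.3°–360°] uniform, h=13: θ=249.2° here. β=33.9, B=144.7. 13·33.9/144.7 = 3.0456 → s = 19.0456
radial distance = base radius + s = 34 + 19.0456 = 53.0456

53.0456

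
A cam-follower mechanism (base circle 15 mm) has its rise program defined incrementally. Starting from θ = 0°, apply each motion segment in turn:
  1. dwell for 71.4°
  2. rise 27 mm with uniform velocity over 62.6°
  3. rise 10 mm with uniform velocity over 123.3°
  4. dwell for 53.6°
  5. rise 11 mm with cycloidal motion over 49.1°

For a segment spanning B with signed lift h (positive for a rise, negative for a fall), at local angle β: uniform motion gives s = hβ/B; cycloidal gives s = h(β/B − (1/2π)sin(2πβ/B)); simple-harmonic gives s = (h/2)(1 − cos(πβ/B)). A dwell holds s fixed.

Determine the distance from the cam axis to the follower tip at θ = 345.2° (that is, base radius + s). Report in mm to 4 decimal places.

seg 1 [0°–71.4°] dwell: s stays 0.0000
seg 2 [71.4°–134°] uniform, h=27: full span → s += 27 → s = 27.0000
seg 3 [134°–257.3°] uniform, h=10: full span → s += 10 → s = 37.0000
seg 4 [257.3°–310.9°] dwell: s stays 37.0000
seg 5 [310.9°–360°] cycloidal, h=11: θ=345.2° here. β=34.3, B=49.1. 11·(0.6986 − sin(2π·0.6986)/(2π)) = 9.3444 → s = 46.3444
radial distance = base radius + s = 15 + 46.3444 = 61.3444

61.3444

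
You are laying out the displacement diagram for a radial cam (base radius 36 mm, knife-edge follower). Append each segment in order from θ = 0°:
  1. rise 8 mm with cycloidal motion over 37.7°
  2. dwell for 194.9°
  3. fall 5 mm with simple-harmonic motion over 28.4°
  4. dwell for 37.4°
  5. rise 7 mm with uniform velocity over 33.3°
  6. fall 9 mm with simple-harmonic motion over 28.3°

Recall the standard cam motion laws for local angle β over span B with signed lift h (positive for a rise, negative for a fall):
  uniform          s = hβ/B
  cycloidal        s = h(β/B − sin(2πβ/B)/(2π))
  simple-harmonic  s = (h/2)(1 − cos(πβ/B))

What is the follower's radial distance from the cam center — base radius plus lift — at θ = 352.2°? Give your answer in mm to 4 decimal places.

seg 1 [0°–37.7°] cycloidal, h=8: full span → s += 8 → s = 8.0000
seg 2 [37.7°–232.6°] dwell: s stays 8.0000
seg 3 [232.6°–261°] simple-harmonic, h=-5: full span → s += -5 → s = 3.0000
seg 4 [261°–298.4°] dwell: s stays 3.0000
seg 5 [298.4°–331.7°] uniform, h=7: full span → s += 7 → s = 10.0000
seg 6 [331.7°–360°] simple-harmonic, h=-9: θ=352.2° here. β=20.5, B=28.3. -9/2·(1 − cos(π·0.7244)) = -7.4159 → s = 2.5841
radial distance = base radius + s = 36 + 2.5841 = 38.5841

38.5841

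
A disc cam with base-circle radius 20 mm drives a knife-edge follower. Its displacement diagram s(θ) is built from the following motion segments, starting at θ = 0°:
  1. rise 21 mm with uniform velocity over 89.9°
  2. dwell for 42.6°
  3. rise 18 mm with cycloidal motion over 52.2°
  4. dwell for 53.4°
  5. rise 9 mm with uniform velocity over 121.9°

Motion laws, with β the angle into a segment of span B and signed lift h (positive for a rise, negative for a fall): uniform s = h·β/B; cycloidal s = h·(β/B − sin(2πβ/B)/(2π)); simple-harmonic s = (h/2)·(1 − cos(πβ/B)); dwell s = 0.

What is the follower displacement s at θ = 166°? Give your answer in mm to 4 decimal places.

seg 1 [0°–89.9°] uniform, h=21: full span → s += 21 → s = 21.0000
seg 2 [89.9°–132.5°] dwell: s stays 21.0000
seg 3 [132.5°–184.7°] cycloidal, h=18: θ=166° here. β=33.5, B=52.2. 18·(0.6418 − sin(2π·0.6418)/(2π)) = 13.7792 → s = 34.7792

34.7792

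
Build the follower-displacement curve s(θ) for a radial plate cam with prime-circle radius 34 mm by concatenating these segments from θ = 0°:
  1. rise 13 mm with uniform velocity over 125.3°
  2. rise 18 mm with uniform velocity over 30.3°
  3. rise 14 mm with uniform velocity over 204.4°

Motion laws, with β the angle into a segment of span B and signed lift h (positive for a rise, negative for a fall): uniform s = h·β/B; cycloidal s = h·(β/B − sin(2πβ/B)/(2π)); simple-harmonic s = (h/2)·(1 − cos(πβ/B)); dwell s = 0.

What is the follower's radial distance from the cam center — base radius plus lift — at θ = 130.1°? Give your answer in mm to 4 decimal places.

seg 1 [0°–125.3°] uniform, h=13: full span → s += 13 → s = 13.0000
seg 2 [125.3°–155.6°] uniform, h=18: θ=130.1° here. β=4.8, B=30.3. 18·4.8/30.3 = 2.8515 → s = 15.8515
radial distance = base radius + s = 34 + 15.8515 = 49.8515

49.8515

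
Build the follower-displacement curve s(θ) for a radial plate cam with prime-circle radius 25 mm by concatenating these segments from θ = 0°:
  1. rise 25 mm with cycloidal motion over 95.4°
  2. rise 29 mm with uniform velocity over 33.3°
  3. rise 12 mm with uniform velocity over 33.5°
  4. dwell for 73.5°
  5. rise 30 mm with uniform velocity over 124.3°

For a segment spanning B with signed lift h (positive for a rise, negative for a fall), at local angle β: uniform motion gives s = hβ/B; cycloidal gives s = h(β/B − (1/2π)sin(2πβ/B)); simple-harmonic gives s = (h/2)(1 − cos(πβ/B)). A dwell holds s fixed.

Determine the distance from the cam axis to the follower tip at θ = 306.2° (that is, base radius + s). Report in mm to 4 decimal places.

seg 1 [0°–95.4°] cycloidal, h=25: full span → s += 25 → s = 25.0000
seg 2 [95.4°–128.7°] uniform, h=29: full span → s += 29 → s = 54.0000
seg 3 [128.7°–162.2°] uniform, h=12: full span → s += 12 → s = 66.0000
seg 4 [162.2°–235.7°] dwell: s stays 66.0000
seg 5 [235.7°–360°] uniform, h=30: θ=306.2° here. β=70.5, B=124.3. 30·70.5/124.3 = 17.0153 → s = 83.0153
radial distance = base radius + s = 25 + 83.0153 = 108.0153

108.0153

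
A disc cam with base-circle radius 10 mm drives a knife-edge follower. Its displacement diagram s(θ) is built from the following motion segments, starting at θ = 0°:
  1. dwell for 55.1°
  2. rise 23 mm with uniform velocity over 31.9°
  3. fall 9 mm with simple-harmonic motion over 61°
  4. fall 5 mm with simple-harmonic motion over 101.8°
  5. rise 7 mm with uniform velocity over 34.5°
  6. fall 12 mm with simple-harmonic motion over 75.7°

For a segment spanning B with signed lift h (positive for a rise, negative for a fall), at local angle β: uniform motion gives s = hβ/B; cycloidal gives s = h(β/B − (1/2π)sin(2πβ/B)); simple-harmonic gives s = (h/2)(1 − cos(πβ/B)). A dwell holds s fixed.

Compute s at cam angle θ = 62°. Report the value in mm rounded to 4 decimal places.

seg 1 [0°–55.1°] dwell: s stays 0.0000
seg 2 [55.1°–87°] uniform, h=23: θ=62° here. β=6.9, B=31.9. 23·6.9/31.9 = 4.9749 → s = 4.9749

4.9749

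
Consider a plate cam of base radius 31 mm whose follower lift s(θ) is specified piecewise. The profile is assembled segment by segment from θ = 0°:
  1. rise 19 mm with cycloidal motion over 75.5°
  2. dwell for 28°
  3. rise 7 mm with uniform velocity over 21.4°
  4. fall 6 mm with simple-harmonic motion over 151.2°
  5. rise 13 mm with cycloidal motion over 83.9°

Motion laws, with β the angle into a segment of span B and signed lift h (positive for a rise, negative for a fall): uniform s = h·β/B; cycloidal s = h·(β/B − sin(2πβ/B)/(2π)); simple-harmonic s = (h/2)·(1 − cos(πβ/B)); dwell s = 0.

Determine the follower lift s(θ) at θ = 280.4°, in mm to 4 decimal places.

seg 1 [0°–75.5°] cycloidal, h=19: full span → s += 19 → s = 19.0000
seg 2 [75.5°–103.5°] dwell: s stays 19.0000
seg 3 [103.5°–124.9°] uniform, h=7: full span → s += 7 → s = 26.0000
seg 4 [124.9°–276.1°] simple-harmonic, h=-6: full span → s += -6 → s = 20.0000
seg 5 [276.1°–360°] cycloidal, h=13: θ=280.4° here. β=4.3, B=83.9. 13·(0.0513 − sin(2π·0.0513)/(2π)) = 0.0115 → s = 20.0115

20.0115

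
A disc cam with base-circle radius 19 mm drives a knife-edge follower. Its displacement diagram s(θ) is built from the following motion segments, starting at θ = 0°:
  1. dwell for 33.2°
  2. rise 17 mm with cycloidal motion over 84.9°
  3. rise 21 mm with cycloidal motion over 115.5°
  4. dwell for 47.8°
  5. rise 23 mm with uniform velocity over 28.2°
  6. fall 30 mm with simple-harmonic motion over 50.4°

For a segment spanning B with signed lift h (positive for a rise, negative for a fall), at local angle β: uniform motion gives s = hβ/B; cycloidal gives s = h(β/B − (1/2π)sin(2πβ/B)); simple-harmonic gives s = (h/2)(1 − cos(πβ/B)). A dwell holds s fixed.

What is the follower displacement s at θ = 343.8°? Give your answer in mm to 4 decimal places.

seg 1 [0°–33.2°] dwell: s stays 0.0000
seg 2 [33.2°–118.1°] cycloidal, h=17: full span → s += 17 → s = 17.0000
seg 3 [118.1°–233.6°] cycloidal, h=21: full span → s += 21 → s = 38.0000
seg 4 [233.6°–281.4°] dwell: s stays 38.0000
seg 5 [281.4°–309.6°] uniform, h=23: full span → s += 23 → s = 61.0000
seg 6 [309.6°–360°] simple-harmonic, h=-30: θ=343.8° here. β=34.2, B=50.4. -30/2·(1 − cos(π·0.6786)) = -22.9805 → s = 38.0195

38.0195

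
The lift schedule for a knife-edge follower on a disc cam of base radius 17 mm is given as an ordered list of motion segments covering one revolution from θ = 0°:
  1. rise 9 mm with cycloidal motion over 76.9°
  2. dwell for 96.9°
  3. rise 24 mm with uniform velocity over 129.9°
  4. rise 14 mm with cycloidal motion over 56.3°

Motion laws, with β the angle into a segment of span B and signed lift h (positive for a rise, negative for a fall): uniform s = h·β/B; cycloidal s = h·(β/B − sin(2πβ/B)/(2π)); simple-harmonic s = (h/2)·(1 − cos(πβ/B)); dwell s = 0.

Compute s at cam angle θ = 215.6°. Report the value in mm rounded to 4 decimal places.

seg 1 [0°–76.9°] cycloidal, h=9: full span → s += 9 → s = 9.0000
seg 2 [76.9°–173.8°] dwell: s stays 9.0000
seg 3 [173.8°–303.7°] uniform, h=24: θ=215.6° here. β=41.8, B=129.9. 24·41.8/129.9 = 7.7229 → s = 16.7229

16.7229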